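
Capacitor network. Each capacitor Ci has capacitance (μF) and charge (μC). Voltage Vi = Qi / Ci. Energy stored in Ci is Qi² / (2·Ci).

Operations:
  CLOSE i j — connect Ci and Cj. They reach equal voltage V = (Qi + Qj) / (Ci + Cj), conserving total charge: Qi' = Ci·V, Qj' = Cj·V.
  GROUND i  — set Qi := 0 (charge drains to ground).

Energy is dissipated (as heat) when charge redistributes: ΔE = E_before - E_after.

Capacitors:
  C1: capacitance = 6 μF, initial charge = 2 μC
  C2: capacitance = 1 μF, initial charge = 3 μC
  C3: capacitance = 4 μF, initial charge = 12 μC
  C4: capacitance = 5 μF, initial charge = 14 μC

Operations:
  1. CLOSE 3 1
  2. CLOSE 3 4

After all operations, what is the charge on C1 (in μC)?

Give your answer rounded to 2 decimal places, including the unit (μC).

Initial: C1(6μF, Q=2μC, V=0.33V), C2(1μF, Q=3μC, V=3.00V), C3(4μF, Q=12μC, V=3.00V), C4(5μF, Q=14μC, V=2.80V)
Op 1: CLOSE 3-1: Q_total=14.00, C_total=10.00, V=1.40; Q3=5.60, Q1=8.40; dissipated=8.533
Op 2: CLOSE 3-4: Q_total=19.60, C_total=9.00, V=2.18; Q3=8.71, Q4=10.89; dissipated=2.178
Final charges: Q1=8.40, Q2=3.00, Q3=8.71, Q4=10.89

Answer: 8.40 μC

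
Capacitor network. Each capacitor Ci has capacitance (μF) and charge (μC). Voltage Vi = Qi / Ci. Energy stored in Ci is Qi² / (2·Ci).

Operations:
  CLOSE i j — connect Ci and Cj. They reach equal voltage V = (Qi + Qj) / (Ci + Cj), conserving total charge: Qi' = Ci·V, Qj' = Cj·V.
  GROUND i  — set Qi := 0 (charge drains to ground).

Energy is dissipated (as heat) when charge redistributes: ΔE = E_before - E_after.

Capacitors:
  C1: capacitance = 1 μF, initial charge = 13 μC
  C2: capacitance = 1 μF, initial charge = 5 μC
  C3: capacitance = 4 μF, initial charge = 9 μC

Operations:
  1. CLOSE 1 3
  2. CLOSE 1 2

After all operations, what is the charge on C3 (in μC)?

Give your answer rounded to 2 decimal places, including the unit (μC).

Answer: 17.60 μC

Derivation:
Initial: C1(1μF, Q=13μC, V=13.00V), C2(1μF, Q=5μC, V=5.00V), C3(4μF, Q=9μC, V=2.25V)
Op 1: CLOSE 1-3: Q_total=22.00, C_total=5.00, V=4.40; Q1=4.40, Q3=17.60; dissipated=46.225
Op 2: CLOSE 1-2: Q_total=9.40, C_total=2.00, V=4.70; Q1=4.70, Q2=4.70; dissipated=0.090
Final charges: Q1=4.70, Q2=4.70, Q3=17.60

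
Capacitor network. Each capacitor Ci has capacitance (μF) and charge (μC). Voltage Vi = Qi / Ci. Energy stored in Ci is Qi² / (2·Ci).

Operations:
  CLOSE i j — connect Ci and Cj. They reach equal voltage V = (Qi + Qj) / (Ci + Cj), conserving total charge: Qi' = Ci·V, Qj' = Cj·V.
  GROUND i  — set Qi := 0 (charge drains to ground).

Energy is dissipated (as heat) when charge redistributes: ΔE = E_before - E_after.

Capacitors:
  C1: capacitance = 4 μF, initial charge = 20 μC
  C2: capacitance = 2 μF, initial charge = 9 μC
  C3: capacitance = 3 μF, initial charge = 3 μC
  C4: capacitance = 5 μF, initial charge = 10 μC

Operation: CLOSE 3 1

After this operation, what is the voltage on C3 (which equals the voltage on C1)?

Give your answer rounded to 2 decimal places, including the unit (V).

Answer: 3.29 V

Derivation:
Initial: C1(4μF, Q=20μC, V=5.00V), C2(2μF, Q=9μC, V=4.50V), C3(3μF, Q=3μC, V=1.00V), C4(5μF, Q=10μC, V=2.00V)
Op 1: CLOSE 3-1: Q_total=23.00, C_total=7.00, V=3.29; Q3=9.86, Q1=13.14; dissipated=13.714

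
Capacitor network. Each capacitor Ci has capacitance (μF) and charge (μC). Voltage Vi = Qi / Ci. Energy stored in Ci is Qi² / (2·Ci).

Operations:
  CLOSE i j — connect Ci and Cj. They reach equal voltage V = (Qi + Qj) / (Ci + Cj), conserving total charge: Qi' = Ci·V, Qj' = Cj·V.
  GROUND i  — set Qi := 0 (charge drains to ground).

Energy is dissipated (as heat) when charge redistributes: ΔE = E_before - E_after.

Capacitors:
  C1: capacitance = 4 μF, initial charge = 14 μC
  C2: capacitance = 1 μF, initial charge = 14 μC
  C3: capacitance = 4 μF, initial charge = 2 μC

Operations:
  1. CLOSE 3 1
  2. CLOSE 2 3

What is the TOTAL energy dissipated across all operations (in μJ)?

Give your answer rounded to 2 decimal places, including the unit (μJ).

Initial: C1(4μF, Q=14μC, V=3.50V), C2(1μF, Q=14μC, V=14.00V), C3(4μF, Q=2μC, V=0.50V)
Op 1: CLOSE 3-1: Q_total=16.00, C_total=8.00, V=2.00; Q3=8.00, Q1=8.00; dissipated=9.000
Op 2: CLOSE 2-3: Q_total=22.00, C_total=5.00, V=4.40; Q2=4.40, Q3=17.60; dissipated=57.600
Total dissipated: 66.600 μJ

Answer: 66.60 μJ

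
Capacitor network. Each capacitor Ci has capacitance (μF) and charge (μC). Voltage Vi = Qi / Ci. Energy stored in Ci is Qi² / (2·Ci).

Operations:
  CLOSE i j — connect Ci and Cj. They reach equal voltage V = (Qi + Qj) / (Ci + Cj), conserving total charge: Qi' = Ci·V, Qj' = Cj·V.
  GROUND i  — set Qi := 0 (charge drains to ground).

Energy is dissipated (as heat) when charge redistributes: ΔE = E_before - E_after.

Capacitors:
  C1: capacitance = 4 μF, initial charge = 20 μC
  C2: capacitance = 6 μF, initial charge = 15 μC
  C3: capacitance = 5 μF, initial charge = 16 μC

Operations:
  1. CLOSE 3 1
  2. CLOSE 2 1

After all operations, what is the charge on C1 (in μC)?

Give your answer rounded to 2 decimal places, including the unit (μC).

Answer: 12.40 μC

Derivation:
Initial: C1(4μF, Q=20μC, V=5.00V), C2(6μF, Q=15μC, V=2.50V), C3(5μF, Q=16μC, V=3.20V)
Op 1: CLOSE 3-1: Q_total=36.00, C_total=9.00, V=4.00; Q3=20.00, Q1=16.00; dissipated=3.600
Op 2: CLOSE 2-1: Q_total=31.00, C_total=10.00, V=3.10; Q2=18.60, Q1=12.40; dissipated=2.700
Final charges: Q1=12.40, Q2=18.60, Q3=20.00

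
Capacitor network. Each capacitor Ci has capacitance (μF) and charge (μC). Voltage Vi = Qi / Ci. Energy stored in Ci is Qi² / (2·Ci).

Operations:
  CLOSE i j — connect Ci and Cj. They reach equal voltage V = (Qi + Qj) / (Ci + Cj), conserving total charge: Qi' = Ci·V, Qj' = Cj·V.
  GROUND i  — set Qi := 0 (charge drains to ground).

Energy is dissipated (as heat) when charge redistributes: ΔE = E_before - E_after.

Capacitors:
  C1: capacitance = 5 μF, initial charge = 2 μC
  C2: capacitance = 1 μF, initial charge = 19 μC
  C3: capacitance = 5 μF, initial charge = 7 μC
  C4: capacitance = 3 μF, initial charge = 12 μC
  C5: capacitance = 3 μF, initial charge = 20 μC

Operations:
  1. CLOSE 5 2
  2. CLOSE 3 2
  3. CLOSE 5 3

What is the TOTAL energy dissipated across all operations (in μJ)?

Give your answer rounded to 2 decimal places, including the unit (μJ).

Initial: C1(5μF, Q=2μC, V=0.40V), C2(1μF, Q=19μC, V=19.00V), C3(5μF, Q=7μC, V=1.40V), C4(3μF, Q=12μC, V=4.00V), C5(3μF, Q=20μC, V=6.67V)
Op 1: CLOSE 5-2: Q_total=39.00, C_total=4.00, V=9.75; Q5=29.25, Q2=9.75; dissipated=57.042
Op 2: CLOSE 3-2: Q_total=16.75, C_total=6.00, V=2.79; Q3=13.96, Q2=2.79; dissipated=29.051
Op 3: CLOSE 5-3: Q_total=43.21, C_total=8.00, V=5.40; Q5=16.20, Q3=27.01; dissipated=45.392
Total dissipated: 131.485 μJ

Answer: 131.48 μJ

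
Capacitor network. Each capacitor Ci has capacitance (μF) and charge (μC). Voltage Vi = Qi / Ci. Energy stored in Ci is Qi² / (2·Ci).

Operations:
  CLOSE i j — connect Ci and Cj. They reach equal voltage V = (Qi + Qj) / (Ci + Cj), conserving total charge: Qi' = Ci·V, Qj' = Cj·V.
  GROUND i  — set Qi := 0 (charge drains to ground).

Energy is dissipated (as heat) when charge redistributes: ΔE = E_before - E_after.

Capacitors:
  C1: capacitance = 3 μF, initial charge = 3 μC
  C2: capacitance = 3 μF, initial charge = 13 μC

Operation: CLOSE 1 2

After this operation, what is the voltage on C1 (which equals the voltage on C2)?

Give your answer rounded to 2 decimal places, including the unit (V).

Answer: 2.67 V

Derivation:
Initial: C1(3μF, Q=3μC, V=1.00V), C2(3μF, Q=13μC, V=4.33V)
Op 1: CLOSE 1-2: Q_total=16.00, C_total=6.00, V=2.67; Q1=8.00, Q2=8.00; dissipated=8.333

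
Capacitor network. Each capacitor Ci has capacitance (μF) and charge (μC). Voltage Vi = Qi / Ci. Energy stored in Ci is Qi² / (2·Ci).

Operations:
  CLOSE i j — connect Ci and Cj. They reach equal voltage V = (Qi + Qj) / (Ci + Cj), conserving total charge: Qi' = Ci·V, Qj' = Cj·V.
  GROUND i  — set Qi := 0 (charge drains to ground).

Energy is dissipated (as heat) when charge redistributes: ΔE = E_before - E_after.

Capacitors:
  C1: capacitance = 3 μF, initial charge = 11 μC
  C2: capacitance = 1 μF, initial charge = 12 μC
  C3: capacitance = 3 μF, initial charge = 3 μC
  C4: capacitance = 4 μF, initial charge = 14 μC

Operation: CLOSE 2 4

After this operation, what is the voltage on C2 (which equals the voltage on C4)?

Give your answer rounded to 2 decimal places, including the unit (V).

Answer: 5.20 V

Derivation:
Initial: C1(3μF, Q=11μC, V=3.67V), C2(1μF, Q=12μC, V=12.00V), C3(3μF, Q=3μC, V=1.00V), C4(4μF, Q=14μC, V=3.50V)
Op 1: CLOSE 2-4: Q_total=26.00, C_total=5.00, V=5.20; Q2=5.20, Q4=20.80; dissipated=28.900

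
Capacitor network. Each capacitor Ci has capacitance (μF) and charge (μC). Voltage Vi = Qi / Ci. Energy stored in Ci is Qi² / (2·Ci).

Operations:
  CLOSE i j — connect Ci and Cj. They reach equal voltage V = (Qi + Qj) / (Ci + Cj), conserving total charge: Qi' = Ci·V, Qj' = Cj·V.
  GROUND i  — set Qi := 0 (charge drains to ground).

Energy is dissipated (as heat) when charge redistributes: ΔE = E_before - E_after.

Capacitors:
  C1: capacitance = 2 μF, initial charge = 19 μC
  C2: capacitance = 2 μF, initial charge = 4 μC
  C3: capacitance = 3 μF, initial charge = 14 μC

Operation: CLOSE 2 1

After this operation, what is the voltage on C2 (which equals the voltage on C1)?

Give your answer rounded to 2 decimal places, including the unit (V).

Initial: C1(2μF, Q=19μC, V=9.50V), C2(2μF, Q=4μC, V=2.00V), C3(3μF, Q=14μC, V=4.67V)
Op 1: CLOSE 2-1: Q_total=23.00, C_total=4.00, V=5.75; Q2=11.50, Q1=11.50; dissipated=28.125

Answer: 5.75 V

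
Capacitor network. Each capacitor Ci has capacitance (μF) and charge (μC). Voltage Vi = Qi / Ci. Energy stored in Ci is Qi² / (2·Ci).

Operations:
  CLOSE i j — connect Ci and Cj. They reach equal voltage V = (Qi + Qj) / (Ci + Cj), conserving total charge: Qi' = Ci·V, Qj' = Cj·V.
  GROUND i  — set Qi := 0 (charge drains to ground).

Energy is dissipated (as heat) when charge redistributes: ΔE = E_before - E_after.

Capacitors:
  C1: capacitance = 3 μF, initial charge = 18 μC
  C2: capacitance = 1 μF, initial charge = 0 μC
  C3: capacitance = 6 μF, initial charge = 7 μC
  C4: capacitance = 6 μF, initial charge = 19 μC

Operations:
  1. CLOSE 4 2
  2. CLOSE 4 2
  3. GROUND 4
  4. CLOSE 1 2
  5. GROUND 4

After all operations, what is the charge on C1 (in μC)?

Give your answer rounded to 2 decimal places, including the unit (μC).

Answer: 15.54 μC

Derivation:
Initial: C1(3μF, Q=18μC, V=6.00V), C2(1μF, Q=0μC, V=0.00V), C3(6μF, Q=7μC, V=1.17V), C4(6μF, Q=19μC, V=3.17V)
Op 1: CLOSE 4-2: Q_total=19.00, C_total=7.00, V=2.71; Q4=16.29, Q2=2.71; dissipated=4.298
Op 2: CLOSE 4-2: Q_total=19.00, C_total=7.00, V=2.71; Q4=16.29, Q2=2.71; dissipated=0.000
Op 3: GROUND 4: Q4=0; energy lost=22.102
Op 4: CLOSE 1-2: Q_total=20.71, C_total=4.00, V=5.18; Q1=15.54, Q2=5.18; dissipated=4.048
Op 5: GROUND 4: Q4=0; energy lost=0.000
Final charges: Q1=15.54, Q2=5.18, Q3=7.00, Q4=0.00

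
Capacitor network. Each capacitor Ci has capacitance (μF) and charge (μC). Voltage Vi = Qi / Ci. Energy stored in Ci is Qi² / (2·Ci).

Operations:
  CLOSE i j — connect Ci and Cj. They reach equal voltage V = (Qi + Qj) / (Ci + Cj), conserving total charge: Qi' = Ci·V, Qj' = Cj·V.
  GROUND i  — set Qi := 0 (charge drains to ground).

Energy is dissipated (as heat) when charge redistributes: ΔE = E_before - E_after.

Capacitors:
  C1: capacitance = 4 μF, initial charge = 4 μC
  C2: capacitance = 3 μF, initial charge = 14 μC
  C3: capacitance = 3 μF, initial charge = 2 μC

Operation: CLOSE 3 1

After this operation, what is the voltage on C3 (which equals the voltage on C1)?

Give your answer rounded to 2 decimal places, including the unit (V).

Initial: C1(4μF, Q=4μC, V=1.00V), C2(3μF, Q=14μC, V=4.67V), C3(3μF, Q=2μC, V=0.67V)
Op 1: CLOSE 3-1: Q_total=6.00, C_total=7.00, V=0.86; Q3=2.57, Q1=3.43; dissipated=0.095

Answer: 0.86 V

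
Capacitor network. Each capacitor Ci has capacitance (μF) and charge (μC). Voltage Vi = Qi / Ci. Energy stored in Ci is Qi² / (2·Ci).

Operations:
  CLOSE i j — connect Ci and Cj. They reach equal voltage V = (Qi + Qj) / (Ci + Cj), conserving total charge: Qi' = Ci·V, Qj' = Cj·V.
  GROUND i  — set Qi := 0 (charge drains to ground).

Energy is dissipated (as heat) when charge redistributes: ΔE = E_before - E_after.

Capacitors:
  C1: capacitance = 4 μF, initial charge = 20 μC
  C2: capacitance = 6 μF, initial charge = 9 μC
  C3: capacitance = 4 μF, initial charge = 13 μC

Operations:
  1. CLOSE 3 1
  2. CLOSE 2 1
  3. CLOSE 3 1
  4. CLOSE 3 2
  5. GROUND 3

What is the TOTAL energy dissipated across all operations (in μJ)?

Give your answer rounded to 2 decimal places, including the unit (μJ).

Initial: C1(4μF, Q=20μC, V=5.00V), C2(6μF, Q=9μC, V=1.50V), C3(4μF, Q=13μC, V=3.25V)
Op 1: CLOSE 3-1: Q_total=33.00, C_total=8.00, V=4.12; Q3=16.50, Q1=16.50; dissipated=3.062
Op 2: CLOSE 2-1: Q_total=25.50, C_total=10.00, V=2.55; Q2=15.30, Q1=10.20; dissipated=8.269
Op 3: CLOSE 3-1: Q_total=26.70, C_total=8.00, V=3.34; Q3=13.35, Q1=13.35; dissipated=2.481
Op 4: CLOSE 3-2: Q_total=28.65, C_total=10.00, V=2.87; Q3=11.46, Q2=17.19; dissipated=0.744
Op 5: GROUND 3: Q3=0; energy lost=16.416
Total dissipated: 30.973 μJ

Answer: 30.97 μJ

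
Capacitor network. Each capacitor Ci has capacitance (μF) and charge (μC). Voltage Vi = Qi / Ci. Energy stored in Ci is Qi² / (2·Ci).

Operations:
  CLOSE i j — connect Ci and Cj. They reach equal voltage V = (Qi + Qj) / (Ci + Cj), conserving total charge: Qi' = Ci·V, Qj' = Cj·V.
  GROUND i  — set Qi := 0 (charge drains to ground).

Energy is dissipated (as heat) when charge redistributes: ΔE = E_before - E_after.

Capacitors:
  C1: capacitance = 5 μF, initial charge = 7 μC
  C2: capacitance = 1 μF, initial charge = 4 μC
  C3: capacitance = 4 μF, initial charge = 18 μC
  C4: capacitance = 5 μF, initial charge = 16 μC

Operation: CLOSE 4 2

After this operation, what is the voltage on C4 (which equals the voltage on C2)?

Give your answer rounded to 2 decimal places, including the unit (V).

Answer: 3.33 V

Derivation:
Initial: C1(5μF, Q=7μC, V=1.40V), C2(1μF, Q=4μC, V=4.00V), C3(4μF, Q=18μC, V=4.50V), C4(5μF, Q=16μC, V=3.20V)
Op 1: CLOSE 4-2: Q_total=20.00, C_total=6.00, V=3.33; Q4=16.67, Q2=3.33; dissipated=0.267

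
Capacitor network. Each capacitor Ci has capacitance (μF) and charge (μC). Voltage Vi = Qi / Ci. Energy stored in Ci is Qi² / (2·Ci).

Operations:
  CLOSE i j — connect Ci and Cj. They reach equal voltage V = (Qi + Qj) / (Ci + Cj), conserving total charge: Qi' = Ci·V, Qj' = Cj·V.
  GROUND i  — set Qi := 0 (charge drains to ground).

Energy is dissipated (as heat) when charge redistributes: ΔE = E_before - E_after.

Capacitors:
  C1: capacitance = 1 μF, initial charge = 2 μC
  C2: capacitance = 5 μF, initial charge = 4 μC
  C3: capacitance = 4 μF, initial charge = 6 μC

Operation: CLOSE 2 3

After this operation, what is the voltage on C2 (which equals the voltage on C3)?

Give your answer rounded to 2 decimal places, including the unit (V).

Answer: 1.11 V

Derivation:
Initial: C1(1μF, Q=2μC, V=2.00V), C2(5μF, Q=4μC, V=0.80V), C3(4μF, Q=6μC, V=1.50V)
Op 1: CLOSE 2-3: Q_total=10.00, C_total=9.00, V=1.11; Q2=5.56, Q3=4.44; dissipated=0.544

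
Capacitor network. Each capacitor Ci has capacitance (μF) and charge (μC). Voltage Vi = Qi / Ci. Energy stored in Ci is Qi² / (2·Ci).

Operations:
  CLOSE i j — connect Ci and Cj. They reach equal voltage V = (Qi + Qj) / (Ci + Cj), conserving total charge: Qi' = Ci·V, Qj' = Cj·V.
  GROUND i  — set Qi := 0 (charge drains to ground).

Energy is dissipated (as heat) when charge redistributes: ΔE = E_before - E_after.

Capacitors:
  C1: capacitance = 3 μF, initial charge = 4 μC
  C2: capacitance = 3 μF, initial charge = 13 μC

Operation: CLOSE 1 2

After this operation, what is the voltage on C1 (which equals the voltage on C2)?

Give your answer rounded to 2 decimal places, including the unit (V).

Initial: C1(3μF, Q=4μC, V=1.33V), C2(3μF, Q=13μC, V=4.33V)
Op 1: CLOSE 1-2: Q_total=17.00, C_total=6.00, V=2.83; Q1=8.50, Q2=8.50; dissipated=6.750

Answer: 2.83 V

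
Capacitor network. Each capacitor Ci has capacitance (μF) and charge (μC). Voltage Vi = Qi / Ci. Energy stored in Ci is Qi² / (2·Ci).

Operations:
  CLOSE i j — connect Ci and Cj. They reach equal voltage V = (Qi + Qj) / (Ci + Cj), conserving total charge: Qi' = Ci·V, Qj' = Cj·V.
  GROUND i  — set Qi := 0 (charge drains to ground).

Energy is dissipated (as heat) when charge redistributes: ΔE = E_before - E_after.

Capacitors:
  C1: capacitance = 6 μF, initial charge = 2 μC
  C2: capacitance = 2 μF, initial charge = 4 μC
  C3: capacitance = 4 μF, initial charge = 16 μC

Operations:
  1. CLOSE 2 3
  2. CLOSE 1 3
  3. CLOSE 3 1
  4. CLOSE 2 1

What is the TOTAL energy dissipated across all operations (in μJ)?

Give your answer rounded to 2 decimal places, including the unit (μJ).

Initial: C1(6μF, Q=2μC, V=0.33V), C2(2μF, Q=4μC, V=2.00V), C3(4μF, Q=16μC, V=4.00V)
Op 1: CLOSE 2-3: Q_total=20.00, C_total=6.00, V=3.33; Q2=6.67, Q3=13.33; dissipated=2.667
Op 2: CLOSE 1-3: Q_total=15.33, C_total=10.00, V=1.53; Q1=9.20, Q3=6.13; dissipated=10.800
Op 3: CLOSE 3-1: Q_total=15.33, C_total=10.00, V=1.53; Q3=6.13, Q1=9.20; dissipated=0.000
Op 4: CLOSE 2-1: Q_total=15.87, C_total=8.00, V=1.98; Q2=3.97, Q1=11.90; dissipated=2.430
Total dissipated: 15.897 μJ

Answer: 15.90 μJ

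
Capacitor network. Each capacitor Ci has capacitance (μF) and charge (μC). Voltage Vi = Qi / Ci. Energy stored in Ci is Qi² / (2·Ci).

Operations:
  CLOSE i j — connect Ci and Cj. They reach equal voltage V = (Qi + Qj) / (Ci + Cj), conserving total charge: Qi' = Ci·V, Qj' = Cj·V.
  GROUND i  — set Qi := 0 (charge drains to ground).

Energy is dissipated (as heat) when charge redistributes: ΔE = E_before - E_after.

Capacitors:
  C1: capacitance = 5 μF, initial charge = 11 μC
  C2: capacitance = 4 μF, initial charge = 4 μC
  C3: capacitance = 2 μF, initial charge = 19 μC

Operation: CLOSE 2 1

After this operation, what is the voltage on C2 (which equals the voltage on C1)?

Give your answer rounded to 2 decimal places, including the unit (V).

Answer: 1.67 V

Derivation:
Initial: C1(5μF, Q=11μC, V=2.20V), C2(4μF, Q=4μC, V=1.00V), C3(2μF, Q=19μC, V=9.50V)
Op 1: CLOSE 2-1: Q_total=15.00, C_total=9.00, V=1.67; Q2=6.67, Q1=8.33; dissipated=1.600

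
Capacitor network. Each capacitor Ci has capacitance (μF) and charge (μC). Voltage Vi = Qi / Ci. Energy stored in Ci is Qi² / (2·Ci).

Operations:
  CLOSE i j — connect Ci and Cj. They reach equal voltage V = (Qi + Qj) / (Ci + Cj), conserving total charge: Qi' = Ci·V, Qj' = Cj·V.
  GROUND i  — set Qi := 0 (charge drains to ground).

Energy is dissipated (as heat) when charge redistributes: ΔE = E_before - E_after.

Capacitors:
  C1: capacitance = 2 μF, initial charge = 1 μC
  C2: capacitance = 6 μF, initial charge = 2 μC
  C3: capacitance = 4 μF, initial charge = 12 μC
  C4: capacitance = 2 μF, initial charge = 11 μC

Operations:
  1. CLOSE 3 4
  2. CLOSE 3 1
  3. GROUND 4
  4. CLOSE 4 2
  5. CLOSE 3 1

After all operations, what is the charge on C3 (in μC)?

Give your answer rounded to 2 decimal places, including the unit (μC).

Answer: 10.89 μC

Derivation:
Initial: C1(2μF, Q=1μC, V=0.50V), C2(6μF, Q=2μC, V=0.33V), C3(4μF, Q=12μC, V=3.00V), C4(2μF, Q=11μC, V=5.50V)
Op 1: CLOSE 3-4: Q_total=23.00, C_total=6.00, V=3.83; Q3=15.33, Q4=7.67; dissipated=4.167
Op 2: CLOSE 3-1: Q_total=16.33, C_total=6.00, V=2.72; Q3=10.89, Q1=5.44; dissipated=7.407
Op 3: GROUND 4: Q4=0; energy lost=14.694
Op 4: CLOSE 4-2: Q_total=2.00, C_total=8.00, V=0.25; Q4=0.50, Q2=1.50; dissipated=0.083
Op 5: CLOSE 3-1: Q_total=16.33, C_total=6.00, V=2.72; Q3=10.89, Q1=5.44; dissipated=0.000
Final charges: Q1=5.44, Q2=1.50, Q3=10.89, Q4=0.50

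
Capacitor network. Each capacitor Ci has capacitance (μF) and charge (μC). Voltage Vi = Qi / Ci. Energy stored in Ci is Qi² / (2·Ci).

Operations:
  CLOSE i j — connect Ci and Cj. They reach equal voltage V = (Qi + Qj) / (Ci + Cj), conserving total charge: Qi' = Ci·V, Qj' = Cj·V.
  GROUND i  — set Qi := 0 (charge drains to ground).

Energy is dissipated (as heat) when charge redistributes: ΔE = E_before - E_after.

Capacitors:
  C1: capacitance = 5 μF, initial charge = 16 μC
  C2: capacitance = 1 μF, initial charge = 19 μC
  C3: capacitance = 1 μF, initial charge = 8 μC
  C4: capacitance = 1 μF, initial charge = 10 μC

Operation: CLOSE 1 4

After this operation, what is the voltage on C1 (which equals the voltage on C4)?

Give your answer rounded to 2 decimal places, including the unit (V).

Initial: C1(5μF, Q=16μC, V=3.20V), C2(1μF, Q=19μC, V=19.00V), C3(1μF, Q=8μC, V=8.00V), C4(1μF, Q=10μC, V=10.00V)
Op 1: CLOSE 1-4: Q_total=26.00, C_total=6.00, V=4.33; Q1=21.67, Q4=4.33; dissipated=19.267

Answer: 4.33 V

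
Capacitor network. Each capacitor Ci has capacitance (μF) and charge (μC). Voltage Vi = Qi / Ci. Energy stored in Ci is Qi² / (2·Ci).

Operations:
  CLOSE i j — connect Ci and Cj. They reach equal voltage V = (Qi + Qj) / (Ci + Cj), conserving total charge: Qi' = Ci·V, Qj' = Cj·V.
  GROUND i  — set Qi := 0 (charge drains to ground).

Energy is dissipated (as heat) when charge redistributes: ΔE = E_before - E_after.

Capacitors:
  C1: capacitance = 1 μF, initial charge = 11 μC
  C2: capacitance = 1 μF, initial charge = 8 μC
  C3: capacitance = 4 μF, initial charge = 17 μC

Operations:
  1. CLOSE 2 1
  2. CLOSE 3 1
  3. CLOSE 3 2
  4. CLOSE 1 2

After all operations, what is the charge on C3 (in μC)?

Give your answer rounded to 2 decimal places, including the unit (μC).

Answer: 24.56 μC

Derivation:
Initial: C1(1μF, Q=11μC, V=11.00V), C2(1μF, Q=8μC, V=8.00V), C3(4μF, Q=17μC, V=4.25V)
Op 1: CLOSE 2-1: Q_total=19.00, C_total=2.00, V=9.50; Q2=9.50, Q1=9.50; dissipated=2.250
Op 2: CLOSE 3-1: Q_total=26.50, C_total=5.00, V=5.30; Q3=21.20, Q1=5.30; dissipated=11.025
Op 3: CLOSE 3-2: Q_total=30.70, C_total=5.00, V=6.14; Q3=24.56, Q2=6.14; dissipated=7.056
Op 4: CLOSE 1-2: Q_total=11.44, C_total=2.00, V=5.72; Q1=5.72, Q2=5.72; dissipated=0.176
Final charges: Q1=5.72, Q2=5.72, Q3=24.56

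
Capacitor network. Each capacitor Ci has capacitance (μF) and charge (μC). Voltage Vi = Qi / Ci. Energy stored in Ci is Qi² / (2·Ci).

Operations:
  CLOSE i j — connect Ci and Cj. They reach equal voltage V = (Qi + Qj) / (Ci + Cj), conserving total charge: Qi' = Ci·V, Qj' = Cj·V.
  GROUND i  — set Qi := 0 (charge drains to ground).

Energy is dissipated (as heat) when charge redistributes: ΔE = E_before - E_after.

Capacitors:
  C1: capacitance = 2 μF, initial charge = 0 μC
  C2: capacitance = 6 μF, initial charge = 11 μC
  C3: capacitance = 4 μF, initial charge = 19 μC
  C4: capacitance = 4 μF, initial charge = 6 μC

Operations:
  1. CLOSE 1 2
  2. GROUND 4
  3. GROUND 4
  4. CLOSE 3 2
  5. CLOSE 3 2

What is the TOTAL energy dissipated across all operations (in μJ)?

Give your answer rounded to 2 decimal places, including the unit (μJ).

Answer: 20.69 μJ

Derivation:
Initial: C1(2μF, Q=0μC, V=0.00V), C2(6μF, Q=11μC, V=1.83V), C3(4μF, Q=19μC, V=4.75V), C4(4μF, Q=6μC, V=1.50V)
Op 1: CLOSE 1-2: Q_total=11.00, C_total=8.00, V=1.38; Q1=2.75, Q2=8.25; dissipated=2.521
Op 2: GROUND 4: Q4=0; energy lost=4.500
Op 3: GROUND 4: Q4=0; energy lost=0.000
Op 4: CLOSE 3-2: Q_total=27.25, C_total=10.00, V=2.73; Q3=10.90, Q2=16.35; dissipated=13.669
Op 5: CLOSE 3-2: Q_total=27.25, C_total=10.00, V=2.73; Q3=10.90, Q2=16.35; dissipated=0.000
Total dissipated: 20.690 μJ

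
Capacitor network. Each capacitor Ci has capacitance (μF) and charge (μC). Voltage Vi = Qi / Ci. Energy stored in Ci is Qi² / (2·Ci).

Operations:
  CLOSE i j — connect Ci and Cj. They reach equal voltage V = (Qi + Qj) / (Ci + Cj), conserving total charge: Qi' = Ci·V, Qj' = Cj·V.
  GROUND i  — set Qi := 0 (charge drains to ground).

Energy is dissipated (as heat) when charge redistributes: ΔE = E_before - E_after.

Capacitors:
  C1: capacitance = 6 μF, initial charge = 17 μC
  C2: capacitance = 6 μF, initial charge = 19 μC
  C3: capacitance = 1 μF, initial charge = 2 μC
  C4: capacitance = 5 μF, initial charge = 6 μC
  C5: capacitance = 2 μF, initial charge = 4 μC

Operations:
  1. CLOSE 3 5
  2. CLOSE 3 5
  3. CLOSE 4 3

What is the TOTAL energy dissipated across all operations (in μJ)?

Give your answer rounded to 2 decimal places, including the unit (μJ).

Initial: C1(6μF, Q=17μC, V=2.83V), C2(6μF, Q=19μC, V=3.17V), C3(1μF, Q=2μC, V=2.00V), C4(5μF, Q=6μC, V=1.20V), C5(2μF, Q=4μC, V=2.00V)
Op 1: CLOSE 3-5: Q_total=6.00, C_total=3.00, V=2.00; Q3=2.00, Q5=4.00; dissipated=0.000
Op 2: CLOSE 3-5: Q_total=6.00, C_total=3.00, V=2.00; Q3=2.00, Q5=4.00; dissipated=0.000
Op 3: CLOSE 4-3: Q_total=8.00, C_total=6.00, V=1.33; Q4=6.67, Q3=1.33; dissipated=0.267
Total dissipated: 0.267 μJ

Answer: 0.27 μJ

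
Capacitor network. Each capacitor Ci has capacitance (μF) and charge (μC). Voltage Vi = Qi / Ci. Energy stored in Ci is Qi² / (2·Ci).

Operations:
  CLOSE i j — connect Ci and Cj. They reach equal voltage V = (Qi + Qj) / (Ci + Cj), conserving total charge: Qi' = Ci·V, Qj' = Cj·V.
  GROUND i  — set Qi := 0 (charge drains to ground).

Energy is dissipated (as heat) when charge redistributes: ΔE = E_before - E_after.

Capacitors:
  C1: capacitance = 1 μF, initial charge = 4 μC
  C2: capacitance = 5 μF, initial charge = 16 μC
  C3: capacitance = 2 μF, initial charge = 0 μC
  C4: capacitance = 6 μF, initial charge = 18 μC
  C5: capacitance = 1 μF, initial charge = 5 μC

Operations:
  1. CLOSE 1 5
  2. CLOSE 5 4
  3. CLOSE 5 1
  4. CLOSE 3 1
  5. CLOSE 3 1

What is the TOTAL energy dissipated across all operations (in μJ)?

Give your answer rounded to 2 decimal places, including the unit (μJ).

Answer: 6.59 μJ

Derivation:
Initial: C1(1μF, Q=4μC, V=4.00V), C2(5μF, Q=16μC, V=3.20V), C3(2μF, Q=0μC, V=0.00V), C4(6μF, Q=18μC, V=3.00V), C5(1μF, Q=5μC, V=5.00V)
Op 1: CLOSE 1-5: Q_total=9.00, C_total=2.00, V=4.50; Q1=4.50, Q5=4.50; dissipated=0.250
Op 2: CLOSE 5-4: Q_total=22.50, C_total=7.00, V=3.21; Q5=3.21, Q4=19.29; dissipated=0.964
Op 3: CLOSE 5-1: Q_total=7.71, C_total=2.00, V=3.86; Q5=3.86, Q1=3.86; dissipated=0.413
Op 4: CLOSE 3-1: Q_total=3.86, C_total=3.00, V=1.29; Q3=2.57, Q1=1.29; dissipated=4.959
Op 5: CLOSE 3-1: Q_total=3.86, C_total=3.00, V=1.29; Q3=2.57, Q1=1.29; dissipated=0.000
Total dissipated: 6.587 μJ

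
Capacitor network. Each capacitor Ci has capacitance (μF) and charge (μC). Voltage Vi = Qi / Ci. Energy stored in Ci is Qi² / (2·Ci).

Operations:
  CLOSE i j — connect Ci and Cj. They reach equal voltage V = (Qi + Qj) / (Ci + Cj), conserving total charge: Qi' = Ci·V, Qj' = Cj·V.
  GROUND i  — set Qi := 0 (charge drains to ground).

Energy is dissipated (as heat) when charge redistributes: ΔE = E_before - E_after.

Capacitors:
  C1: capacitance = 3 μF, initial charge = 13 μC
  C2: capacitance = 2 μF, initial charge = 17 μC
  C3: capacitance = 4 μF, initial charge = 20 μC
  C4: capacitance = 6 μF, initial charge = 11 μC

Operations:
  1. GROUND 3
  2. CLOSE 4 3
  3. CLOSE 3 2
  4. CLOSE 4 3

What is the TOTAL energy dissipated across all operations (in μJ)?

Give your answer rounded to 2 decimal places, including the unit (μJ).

Initial: C1(3μF, Q=13μC, V=4.33V), C2(2μF, Q=17μC, V=8.50V), C3(4μF, Q=20μC, V=5.00V), C4(6μF, Q=11μC, V=1.83V)
Op 1: GROUND 3: Q3=0; energy lost=50.000
Op 2: CLOSE 4-3: Q_total=11.00, C_total=10.00, V=1.10; Q4=6.60, Q3=4.40; dissipated=4.033
Op 3: CLOSE 3-2: Q_total=21.40, C_total=6.00, V=3.57; Q3=14.27, Q2=7.13; dissipated=36.507
Op 4: CLOSE 4-3: Q_total=20.87, C_total=10.00, V=2.09; Q4=12.52, Q3=8.35; dissipated=7.301
Total dissipated: 97.841 μJ

Answer: 97.84 μJ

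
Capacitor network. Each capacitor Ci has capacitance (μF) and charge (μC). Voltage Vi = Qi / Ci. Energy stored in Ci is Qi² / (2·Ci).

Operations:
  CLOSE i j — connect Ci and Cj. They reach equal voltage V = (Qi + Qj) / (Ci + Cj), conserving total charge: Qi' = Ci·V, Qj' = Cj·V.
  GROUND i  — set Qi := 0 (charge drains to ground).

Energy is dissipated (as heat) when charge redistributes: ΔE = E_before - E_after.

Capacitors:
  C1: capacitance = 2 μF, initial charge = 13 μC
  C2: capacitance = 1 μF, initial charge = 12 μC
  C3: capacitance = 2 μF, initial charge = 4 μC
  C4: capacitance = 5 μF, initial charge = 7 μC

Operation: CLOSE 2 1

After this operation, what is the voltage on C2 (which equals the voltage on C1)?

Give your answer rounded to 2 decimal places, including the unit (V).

Initial: C1(2μF, Q=13μC, V=6.50V), C2(1μF, Q=12μC, V=12.00V), C3(2μF, Q=4μC, V=2.00V), C4(5μF, Q=7μC, V=1.40V)
Op 1: CLOSE 2-1: Q_total=25.00, C_total=3.00, V=8.33; Q2=8.33, Q1=16.67; dissipated=10.083

Answer: 8.33 V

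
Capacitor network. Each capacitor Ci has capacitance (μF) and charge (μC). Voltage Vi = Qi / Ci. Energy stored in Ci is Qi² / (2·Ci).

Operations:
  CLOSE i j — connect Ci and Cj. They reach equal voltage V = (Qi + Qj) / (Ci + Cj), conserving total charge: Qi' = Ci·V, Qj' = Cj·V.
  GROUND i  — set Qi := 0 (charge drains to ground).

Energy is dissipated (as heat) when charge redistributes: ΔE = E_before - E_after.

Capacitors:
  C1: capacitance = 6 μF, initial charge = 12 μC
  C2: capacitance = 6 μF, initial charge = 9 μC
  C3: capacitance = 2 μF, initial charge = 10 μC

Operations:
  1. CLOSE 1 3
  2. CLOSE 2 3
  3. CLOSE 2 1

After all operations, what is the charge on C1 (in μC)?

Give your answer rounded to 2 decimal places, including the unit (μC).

Initial: C1(6μF, Q=12μC, V=2.00V), C2(6μF, Q=9μC, V=1.50V), C3(2μF, Q=10μC, V=5.00V)
Op 1: CLOSE 1-3: Q_total=22.00, C_total=8.00, V=2.75; Q1=16.50, Q3=5.50; dissipated=6.750
Op 2: CLOSE 2-3: Q_total=14.50, C_total=8.00, V=1.81; Q2=10.88, Q3=3.62; dissipated=1.172
Op 3: CLOSE 2-1: Q_total=27.38, C_total=12.00, V=2.28; Q2=13.69, Q1=13.69; dissipated=1.318
Final charges: Q1=13.69, Q2=13.69, Q3=3.62

Answer: 13.69 μC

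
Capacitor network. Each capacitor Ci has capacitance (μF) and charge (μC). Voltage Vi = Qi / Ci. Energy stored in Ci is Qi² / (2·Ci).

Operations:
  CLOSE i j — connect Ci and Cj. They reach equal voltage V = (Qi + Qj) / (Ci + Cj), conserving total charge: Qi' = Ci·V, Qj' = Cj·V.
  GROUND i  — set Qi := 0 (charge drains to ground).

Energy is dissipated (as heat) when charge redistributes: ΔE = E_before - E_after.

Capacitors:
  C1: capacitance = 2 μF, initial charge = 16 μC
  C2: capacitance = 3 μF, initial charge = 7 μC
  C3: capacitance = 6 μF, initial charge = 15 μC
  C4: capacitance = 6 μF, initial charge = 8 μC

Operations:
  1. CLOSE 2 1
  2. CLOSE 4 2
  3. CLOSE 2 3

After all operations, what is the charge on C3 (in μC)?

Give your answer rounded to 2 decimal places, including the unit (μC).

Initial: C1(2μF, Q=16μC, V=8.00V), C2(3μF, Q=7μC, V=2.33V), C3(6μF, Q=15μC, V=2.50V), C4(6μF, Q=8μC, V=1.33V)
Op 1: CLOSE 2-1: Q_total=23.00, C_total=5.00, V=4.60; Q2=13.80, Q1=9.20; dissipated=19.267
Op 2: CLOSE 4-2: Q_total=21.80, C_total=9.00, V=2.42; Q4=14.53, Q2=7.27; dissipated=10.671
Op 3: CLOSE 2-3: Q_total=22.27, C_total=9.00, V=2.47; Q2=7.42, Q3=14.84; dissipated=0.006
Final charges: Q1=9.20, Q2=7.42, Q3=14.84, Q4=14.53

Answer: 14.84 μC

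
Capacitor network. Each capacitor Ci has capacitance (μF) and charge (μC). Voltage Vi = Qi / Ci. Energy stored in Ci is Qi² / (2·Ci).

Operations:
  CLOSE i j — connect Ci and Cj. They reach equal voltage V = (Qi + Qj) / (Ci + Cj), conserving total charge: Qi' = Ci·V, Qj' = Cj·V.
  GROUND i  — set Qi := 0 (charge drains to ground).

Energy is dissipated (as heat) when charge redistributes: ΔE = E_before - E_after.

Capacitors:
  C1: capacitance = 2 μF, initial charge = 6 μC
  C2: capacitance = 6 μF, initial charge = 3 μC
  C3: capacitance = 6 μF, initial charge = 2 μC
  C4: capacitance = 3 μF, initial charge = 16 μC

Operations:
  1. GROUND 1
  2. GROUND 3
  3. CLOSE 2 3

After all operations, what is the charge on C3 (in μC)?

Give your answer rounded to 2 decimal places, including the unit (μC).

Initial: C1(2μF, Q=6μC, V=3.00V), C2(6μF, Q=3μC, V=0.50V), C3(6μF, Q=2μC, V=0.33V), C4(3μF, Q=16μC, V=5.33V)
Op 1: GROUND 1: Q1=0; energy lost=9.000
Op 2: GROUND 3: Q3=0; energy lost=0.333
Op 3: CLOSE 2-3: Q_total=3.00, C_total=12.00, V=0.25; Q2=1.50, Q3=1.50; dissipated=0.375
Final charges: Q1=0.00, Q2=1.50, Q3=1.50, Q4=16.00

Answer: 1.50 μC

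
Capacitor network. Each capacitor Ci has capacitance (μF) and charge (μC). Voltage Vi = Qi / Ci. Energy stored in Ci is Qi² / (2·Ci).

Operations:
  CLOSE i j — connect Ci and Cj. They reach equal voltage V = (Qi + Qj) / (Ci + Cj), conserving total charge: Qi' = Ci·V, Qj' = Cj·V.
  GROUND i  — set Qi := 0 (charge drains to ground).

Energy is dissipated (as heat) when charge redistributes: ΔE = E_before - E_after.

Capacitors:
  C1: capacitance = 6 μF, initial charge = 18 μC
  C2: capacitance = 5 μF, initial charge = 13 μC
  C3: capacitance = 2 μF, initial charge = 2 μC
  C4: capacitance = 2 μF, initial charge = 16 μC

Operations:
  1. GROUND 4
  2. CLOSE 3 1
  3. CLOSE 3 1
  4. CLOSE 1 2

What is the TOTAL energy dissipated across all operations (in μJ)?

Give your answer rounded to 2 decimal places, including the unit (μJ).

Initial: C1(6μF, Q=18μC, V=3.00V), C2(5μF, Q=13μC, V=2.60V), C3(2μF, Q=2μC, V=1.00V), C4(2μF, Q=16μC, V=8.00V)
Op 1: GROUND 4: Q4=0; energy lost=64.000
Op 2: CLOSE 3-1: Q_total=20.00, C_total=8.00, V=2.50; Q3=5.00, Q1=15.00; dissipated=3.000
Op 3: CLOSE 3-1: Q_total=20.00, C_total=8.00, V=2.50; Q3=5.00, Q1=15.00; dissipated=0.000
Op 4: CLOSE 1-2: Q_total=28.00, C_total=11.00, V=2.55; Q1=15.27, Q2=12.73; dissipated=0.014
Total dissipated: 67.014 μJ

Answer: 67.01 μJ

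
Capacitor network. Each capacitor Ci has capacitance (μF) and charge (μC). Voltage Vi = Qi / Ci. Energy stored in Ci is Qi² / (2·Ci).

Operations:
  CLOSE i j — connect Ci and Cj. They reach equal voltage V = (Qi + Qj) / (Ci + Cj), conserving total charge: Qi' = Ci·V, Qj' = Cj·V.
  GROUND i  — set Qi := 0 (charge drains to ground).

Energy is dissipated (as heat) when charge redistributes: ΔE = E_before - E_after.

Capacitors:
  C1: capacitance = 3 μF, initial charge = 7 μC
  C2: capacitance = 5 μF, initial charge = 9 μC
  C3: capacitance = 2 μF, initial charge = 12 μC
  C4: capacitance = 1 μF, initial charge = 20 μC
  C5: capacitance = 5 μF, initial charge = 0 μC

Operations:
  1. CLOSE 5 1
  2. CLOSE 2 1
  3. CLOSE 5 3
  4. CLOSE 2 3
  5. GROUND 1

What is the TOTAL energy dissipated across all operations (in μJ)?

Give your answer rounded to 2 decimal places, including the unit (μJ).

Answer: 28.40 μJ

Derivation:
Initial: C1(3μF, Q=7μC, V=2.33V), C2(5μF, Q=9μC, V=1.80V), C3(2μF, Q=12μC, V=6.00V), C4(1μF, Q=20μC, V=20.00V), C5(5μF, Q=0μC, V=0.00V)
Op 1: CLOSE 5-1: Q_total=7.00, C_total=8.00, V=0.88; Q5=4.38, Q1=2.62; dissipated=5.104
Op 2: CLOSE 2-1: Q_total=11.62, C_total=8.00, V=1.45; Q2=7.27, Q1=4.36; dissipated=0.802
Op 3: CLOSE 5-3: Q_total=16.38, C_total=7.00, V=2.34; Q5=11.70, Q3=4.68; dissipated=18.761
Op 4: CLOSE 2-3: Q_total=11.94, C_total=7.00, V=1.71; Q2=8.53, Q3=3.41; dissipated=0.561
Op 5: GROUND 1: Q1=0; energy lost=3.167
Total dissipated: 28.396 μJ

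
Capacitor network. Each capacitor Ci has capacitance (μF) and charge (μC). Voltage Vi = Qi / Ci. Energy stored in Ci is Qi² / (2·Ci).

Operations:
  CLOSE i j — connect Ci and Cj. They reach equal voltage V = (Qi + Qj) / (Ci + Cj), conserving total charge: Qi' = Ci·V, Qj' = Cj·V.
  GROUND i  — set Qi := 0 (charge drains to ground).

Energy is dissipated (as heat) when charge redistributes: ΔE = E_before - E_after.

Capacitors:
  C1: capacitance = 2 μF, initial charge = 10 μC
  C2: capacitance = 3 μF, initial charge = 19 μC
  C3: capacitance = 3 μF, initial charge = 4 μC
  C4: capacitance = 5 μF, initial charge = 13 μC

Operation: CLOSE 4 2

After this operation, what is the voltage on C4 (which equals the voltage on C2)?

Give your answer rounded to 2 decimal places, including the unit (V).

Answer: 4.00 V

Derivation:
Initial: C1(2μF, Q=10μC, V=5.00V), C2(3μF, Q=19μC, V=6.33V), C3(3μF, Q=4μC, V=1.33V), C4(5μF, Q=13μC, V=2.60V)
Op 1: CLOSE 4-2: Q_total=32.00, C_total=8.00, V=4.00; Q4=20.00, Q2=12.00; dissipated=13.067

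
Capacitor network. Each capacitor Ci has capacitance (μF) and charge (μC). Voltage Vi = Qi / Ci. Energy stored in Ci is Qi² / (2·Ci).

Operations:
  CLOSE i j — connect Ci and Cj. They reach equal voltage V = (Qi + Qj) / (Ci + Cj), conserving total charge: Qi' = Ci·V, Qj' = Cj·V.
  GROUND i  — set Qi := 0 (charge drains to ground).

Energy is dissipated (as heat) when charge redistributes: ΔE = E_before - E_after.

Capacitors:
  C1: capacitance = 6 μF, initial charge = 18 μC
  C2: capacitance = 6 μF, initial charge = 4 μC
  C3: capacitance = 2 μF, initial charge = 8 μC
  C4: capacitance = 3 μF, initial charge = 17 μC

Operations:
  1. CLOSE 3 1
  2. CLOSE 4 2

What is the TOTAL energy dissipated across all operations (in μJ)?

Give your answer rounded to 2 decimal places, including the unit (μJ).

Initial: C1(6μF, Q=18μC, V=3.00V), C2(6μF, Q=4μC, V=0.67V), C3(2μF, Q=8μC, V=4.00V), C4(3μF, Q=17μC, V=5.67V)
Op 1: CLOSE 3-1: Q_total=26.00, C_total=8.00, V=3.25; Q3=6.50, Q1=19.50; dissipated=0.750
Op 2: CLOSE 4-2: Q_total=21.00, C_total=9.00, V=2.33; Q4=7.00, Q2=14.00; dissipated=25.000
Total dissipated: 25.750 μJ

Answer: 25.75 μJ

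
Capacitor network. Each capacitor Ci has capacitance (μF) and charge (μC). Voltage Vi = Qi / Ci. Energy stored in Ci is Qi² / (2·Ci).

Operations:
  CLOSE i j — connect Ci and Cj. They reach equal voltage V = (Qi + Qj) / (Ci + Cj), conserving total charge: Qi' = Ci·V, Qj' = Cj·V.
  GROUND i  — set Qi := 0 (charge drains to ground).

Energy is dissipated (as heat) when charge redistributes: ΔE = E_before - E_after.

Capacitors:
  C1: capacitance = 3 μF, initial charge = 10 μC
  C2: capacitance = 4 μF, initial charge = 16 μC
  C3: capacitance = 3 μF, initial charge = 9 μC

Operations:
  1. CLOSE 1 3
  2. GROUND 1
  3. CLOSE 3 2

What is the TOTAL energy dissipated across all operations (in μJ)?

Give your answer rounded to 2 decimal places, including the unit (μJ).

Initial: C1(3μF, Q=10μC, V=3.33V), C2(4μF, Q=16μC, V=4.00V), C3(3μF, Q=9μC, V=3.00V)
Op 1: CLOSE 1-3: Q_total=19.00, C_total=6.00, V=3.17; Q1=9.50, Q3=9.50; dissipated=0.083
Op 2: GROUND 1: Q1=0; energy lost=15.042
Op 3: CLOSE 3-2: Q_total=25.50, C_total=7.00, V=3.64; Q3=10.93, Q2=14.57; dissipated=0.595
Total dissipated: 15.720 μJ

Answer: 15.72 μJ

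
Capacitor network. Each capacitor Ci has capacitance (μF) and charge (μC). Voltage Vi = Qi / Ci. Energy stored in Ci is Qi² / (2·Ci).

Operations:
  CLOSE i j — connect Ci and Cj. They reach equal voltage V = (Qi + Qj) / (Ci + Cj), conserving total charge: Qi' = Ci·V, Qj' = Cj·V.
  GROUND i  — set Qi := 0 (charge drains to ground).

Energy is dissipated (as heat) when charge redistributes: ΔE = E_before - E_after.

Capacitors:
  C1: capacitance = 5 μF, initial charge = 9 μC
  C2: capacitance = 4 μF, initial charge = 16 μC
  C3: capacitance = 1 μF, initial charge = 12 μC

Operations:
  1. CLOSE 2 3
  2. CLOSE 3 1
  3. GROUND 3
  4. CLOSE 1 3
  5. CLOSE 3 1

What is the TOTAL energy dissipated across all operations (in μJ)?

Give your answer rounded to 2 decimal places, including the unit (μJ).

Initial: C1(5μF, Q=9μC, V=1.80V), C2(4μF, Q=16μC, V=4.00V), C3(1μF, Q=12μC, V=12.00V)
Op 1: CLOSE 2-3: Q_total=28.00, C_total=5.00, V=5.60; Q2=22.40, Q3=5.60; dissipated=25.600
Op 2: CLOSE 3-1: Q_total=14.60, C_total=6.00, V=2.43; Q3=2.43, Q1=12.17; dissipated=6.017
Op 3: GROUND 3: Q3=0; energy lost=2.961
Op 4: CLOSE 1-3: Q_total=12.17, C_total=6.00, V=2.03; Q1=10.14, Q3=2.03; dissipated=2.467
Op 5: CLOSE 3-1: Q_total=12.17, C_total=6.00, V=2.03; Q3=2.03, Q1=10.14; dissipated=0.000
Total dissipated: 37.044 μJ

Answer: 37.04 μJ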